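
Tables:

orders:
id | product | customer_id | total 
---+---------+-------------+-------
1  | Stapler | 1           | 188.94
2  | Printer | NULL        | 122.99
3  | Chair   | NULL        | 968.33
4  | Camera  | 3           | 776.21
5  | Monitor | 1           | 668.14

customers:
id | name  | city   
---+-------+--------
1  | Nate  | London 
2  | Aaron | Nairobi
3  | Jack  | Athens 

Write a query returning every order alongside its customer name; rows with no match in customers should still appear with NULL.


LEFT JOIN keeps every row from orders (the left table); where customer_id has no match in customers, the customer columns become NULL. Walk through each order:
  - order 1 (Stapler): customer_id=1 -> matches Nate
  - order 2 (Printer): customer_id=NULL, no match -> kept with NULL
  - order 3 (Chair): customer_id=NULL, no match -> kept with NULL
  - order 4 (Camera): customer_id=3 -> matches Jack
  - order 5 (Monitor): customer_id=1 -> matches Nate
All 5 rows appear; 2 have NULL customer.

SQL:
SELECT a.product, b.name AS customer
FROM orders a
LEFT JOIN customers b ON a.customer_id = b.id

Result:
product | customer
--------+---------
Stapler | Nate    
Printer | NULL    
Chair   | NULL    
Camera  | Jack    
Monitor | Nate    


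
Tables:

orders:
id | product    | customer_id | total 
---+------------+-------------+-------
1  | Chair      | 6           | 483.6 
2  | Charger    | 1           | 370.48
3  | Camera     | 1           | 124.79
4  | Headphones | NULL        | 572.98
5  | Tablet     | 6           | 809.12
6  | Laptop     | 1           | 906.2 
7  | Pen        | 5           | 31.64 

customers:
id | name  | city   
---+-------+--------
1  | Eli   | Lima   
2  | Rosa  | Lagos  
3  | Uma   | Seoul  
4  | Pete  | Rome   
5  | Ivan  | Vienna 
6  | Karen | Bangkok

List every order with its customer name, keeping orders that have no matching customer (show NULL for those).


LEFT JOIN keeps every row from orders (the left table); where customer_id has no match in customers, the customer columns become NULL. Walk through each order:
  - order 1 (Chair): customer_id=6 -> matches Karen
  - order 2 (Charger): customer_id=1 -> matches Eli
  - order 3 (Camera): customer_id=1 -> matches Eli
  - order 4 (Headphones): customer_id=NULL, no match -> kept with NULL
  - order 5 (Tablet): customer_id=6 -> matches Karen
  - order 6 (Laptop): customer_id=1 -> matches Eli
  - order 7 (Pen): customer_id=5 -> matches Ivan
All 7 rows appear; 1 has NULL customer.

SQL:
SELECT a.product, b.name AS customer
FROM orders a
LEFT JOIN customers b ON a.customer_id = b.id

Result:
product    | customer
-----------+---------
Chair      | Karen   
Charger    | Eli     
Camera     | Eli     
Headphones | NULL    
Tablet     | Karen   
Laptop     | Eli     
Pen        | Ivan    


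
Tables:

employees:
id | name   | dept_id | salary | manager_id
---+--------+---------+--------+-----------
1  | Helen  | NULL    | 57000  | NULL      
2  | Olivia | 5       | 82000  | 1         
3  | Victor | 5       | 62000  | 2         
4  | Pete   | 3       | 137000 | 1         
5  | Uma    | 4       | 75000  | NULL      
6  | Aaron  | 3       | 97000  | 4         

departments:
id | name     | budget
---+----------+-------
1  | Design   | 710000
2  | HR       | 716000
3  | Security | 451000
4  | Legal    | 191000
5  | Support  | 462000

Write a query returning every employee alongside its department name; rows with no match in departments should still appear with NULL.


LEFT JOIN keeps every row from employees (the left table); where dept_id has no match in departments, the department columns become NULL. Walk through each employee:
  - employee 1 (Helen): dept_id=NULL, no match -> kept with NULL
  - employee 2 (Olivia): dept_id=5 -> matches Support
  - employee 3 (Victor): dept_id=5 -> matches Support
  - employee 4 (Pete): dept_id=3 -> matches Security
  - employee 5 (Uma): dept_id=4 -> matches Legal
  - employee 6 (Aaron): dept_id=3 -> matches Security
All 6 rows appear; 1 has NULL department.

SQL:
SELECT a.name, b.name AS department
FROM employees a
LEFT JOIN departments b ON a.dept_id = b.id

Result:
name   | department
-------+-----------
Helen  | NULL      
Olivia | Support   
Victor | Support   
Pete   | Security  
Uma    | Legal     
Aaron  | Security  


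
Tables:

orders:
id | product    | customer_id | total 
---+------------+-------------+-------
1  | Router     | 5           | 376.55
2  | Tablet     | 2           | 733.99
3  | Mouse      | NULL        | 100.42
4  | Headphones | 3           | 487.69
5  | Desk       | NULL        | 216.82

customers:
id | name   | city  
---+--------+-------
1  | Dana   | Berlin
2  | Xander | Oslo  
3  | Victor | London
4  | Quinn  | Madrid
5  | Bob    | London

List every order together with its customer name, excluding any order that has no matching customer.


INNER JOIN keeps only orders rows whose customer_id matches an id in customers. Walk through each order:
  - order 1 (Router): customer_id=5 -> matches Bob
  - order 2 (Tablet): customer_id=2 -> matches Xander
  - order 3 (Mouse): customer_id=NULL, no match -> dropped
  - order 4 (Headphones): customer_id=3 -> matches Victor
  - order 5 (Desk): customer_id=NULL, no match -> dropped
So 2 of 5 rows are dropped.

SQL:
SELECT a.product, b.name AS customer
FROM orders a
INNER JOIN customers b ON a.customer_id = b.id

Result:
product    | customer
-----------+---------
Router     | Bob     
Tablet     | Xander  
Headphones | Victor  


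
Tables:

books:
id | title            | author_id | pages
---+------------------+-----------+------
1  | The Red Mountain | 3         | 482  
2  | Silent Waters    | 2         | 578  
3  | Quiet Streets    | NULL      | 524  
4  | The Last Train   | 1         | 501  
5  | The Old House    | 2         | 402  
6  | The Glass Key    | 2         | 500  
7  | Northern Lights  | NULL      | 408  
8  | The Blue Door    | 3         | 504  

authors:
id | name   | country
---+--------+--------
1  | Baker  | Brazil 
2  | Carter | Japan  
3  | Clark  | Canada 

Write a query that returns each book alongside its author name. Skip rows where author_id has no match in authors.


INNER JOIN keeps only books rows whose author_id matches an id in authors. Walk through each book:
  - book 1 (The Red Mountain): author_id=3 -> matches Clark
  - book 2 (Silent Waters): author_id=2 -> matches Carter
  - book 3 (Quiet Streets): author_id=NULL, no match -> dropped
  - book 4 (The Last Train): author_id=1 -> matches Baker
  - book 5 (The Old House): author_id=2 -> matches Carter
  - book 6 (The Glass Key): author_id=2 -> matches Carter
  - book 7 (Northern Lights): author_id=NULL, no match -> dropped
  - book 8 (The Blue Door): author_id=3 -> matches Clark
So 2 of 8 rows are dropped.

SQL:
SELECT a.title, b.name AS author
FROM books a
INNER JOIN authors b ON a.author_id = b.id

Result:
title            | author
-----------------+-------
The Red Mountain | Clark 
Silent Waters    | Carter
The Last Train   | Baker 
The Old House    | Carter
The Glass Key    | Carter
The Blue Door    | Clark 


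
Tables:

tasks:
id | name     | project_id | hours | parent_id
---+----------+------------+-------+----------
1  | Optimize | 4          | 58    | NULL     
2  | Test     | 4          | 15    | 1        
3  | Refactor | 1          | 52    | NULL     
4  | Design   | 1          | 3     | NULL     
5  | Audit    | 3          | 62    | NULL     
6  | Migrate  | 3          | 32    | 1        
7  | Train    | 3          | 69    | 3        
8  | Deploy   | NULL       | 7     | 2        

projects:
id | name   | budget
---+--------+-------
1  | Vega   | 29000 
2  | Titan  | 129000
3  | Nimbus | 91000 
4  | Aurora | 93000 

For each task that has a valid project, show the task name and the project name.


INNER JOIN keeps only tasks rows whose project_id matches an id in projects. Walk through each task:
  - task 1 (Optimize): project_id=4 -> matches Aurora
  - task 2 (Test): project_id=4 -> matches Aurora
  - task 3 (Refactor): project_id=1 -> matches Vega
  - task 4 (Design): project_id=1 -> matches Vega
  - task 5 (Audit): project_id=3 -> matches Nimbus
  - task 6 (Migrate): project_id=3 -> matches Nimbus
  - task 7 (Train): project_id=3 -> matches Nimbus
  - task 8 (Deploy): project_id=NULL, no match -> dropped
So 1 of 8 rows is dropped.

SQL:
SELECT a.name, b.name AS project
FROM tasks a
INNER JOIN projects b ON a.project_id = b.id

Result:
name     | project
---------+--------
Optimize | Aurora 
Test     | Aurora 
Refactor | Vega   
Design   | Vega   
Audit    | Nimbus 
Migrate  | Nimbus 
Train    | Nimbus 


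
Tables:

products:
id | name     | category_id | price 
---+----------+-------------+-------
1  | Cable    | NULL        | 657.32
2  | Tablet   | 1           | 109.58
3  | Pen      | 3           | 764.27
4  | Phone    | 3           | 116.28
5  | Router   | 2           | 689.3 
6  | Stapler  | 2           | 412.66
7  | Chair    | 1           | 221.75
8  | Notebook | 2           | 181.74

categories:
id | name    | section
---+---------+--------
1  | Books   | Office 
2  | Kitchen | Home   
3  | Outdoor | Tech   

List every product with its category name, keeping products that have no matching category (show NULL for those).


LEFT JOIN keeps every row from products (the left table); where category_id has no match in categories, the category columns become NULL. Walk through each product:
  - product 1 (Cable): category_id=NULL, no match -> kept with NULL
  - product 2 (Tablet): category_id=1 -> matches Books
  - product 3 (Pen): category_id=3 -> matches Outdoor
  - product 4 (Phone): category_id=3 -> matches Outdoor
  - product 5 (Router): category_id=2 -> matches Kitchen
  - product 6 (Stapler): category_id=2 -> matches Kitchen
  - product 7 (Chair): category_id=1 -> matches Books
  - product 8 (Notebook): category_id=2 -> matches Kitchen
All 8 rows appear; 1 has NULL category.

SQL:
SELECT a.name, b.name AS category
FROM products a
LEFT JOIN categories b ON a.category_id = b.id

Result:
name     | category
---------+---------
Cable    | NULL    
Tablet   | Books   
Pen      | Outdoor 
Phone    | Outdoor 
Router   | Kitchen 
Stapler  | Kitchen 
Chair    | Books   
Notebook | Kitchen 


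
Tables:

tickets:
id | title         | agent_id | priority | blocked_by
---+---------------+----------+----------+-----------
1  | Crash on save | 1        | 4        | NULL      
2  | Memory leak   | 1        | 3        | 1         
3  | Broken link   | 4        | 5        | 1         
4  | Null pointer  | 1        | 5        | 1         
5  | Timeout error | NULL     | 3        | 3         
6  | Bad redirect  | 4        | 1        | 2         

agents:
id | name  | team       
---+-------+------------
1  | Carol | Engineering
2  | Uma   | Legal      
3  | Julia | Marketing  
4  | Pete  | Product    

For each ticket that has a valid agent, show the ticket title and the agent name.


INNER JOIN keeps only tickets rows whose agent_id matches an id in agents. Walk through each ticket:
  - ticket 1 (Crash on save): agent_id=1 -> matches Carol
  - ticket 2 (Memory leak): agent_id=1 -> matches Carol
  - ticket 3 (Broken link): agent_id=4 -> matches Pete
  - ticket 4 (Null pointer): agent_id=1 -> matches Carol
  - ticket 5 (Timeout error): agent_id=NULL, no match -> dropped
  - ticket 6 (Bad redirect): agent_id=4 -> matches Pete
So 1 of 6 rows is dropped.

SQL:
SELECT a.title, b.name AS agent
FROM tickets a
INNER JOIN agents b ON a.agent_id = b.id

Result:
title         | agent
--------------+------
Crash on save | Carol
Memory leak   | Carol
Broken link   | Pete 
Null pointer  | Carol
Bad redirect  | Pete 


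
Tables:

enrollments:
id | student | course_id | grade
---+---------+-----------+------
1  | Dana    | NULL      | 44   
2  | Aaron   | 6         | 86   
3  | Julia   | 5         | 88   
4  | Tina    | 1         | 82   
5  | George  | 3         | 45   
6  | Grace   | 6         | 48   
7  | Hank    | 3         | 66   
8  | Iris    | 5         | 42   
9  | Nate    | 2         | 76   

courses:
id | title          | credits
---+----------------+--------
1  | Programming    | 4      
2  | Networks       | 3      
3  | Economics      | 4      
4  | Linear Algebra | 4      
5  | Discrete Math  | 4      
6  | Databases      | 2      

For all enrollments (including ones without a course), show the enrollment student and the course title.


LEFT JOIN keeps every row from enrollments (the left table); where course_id has no match in courses, the course columns become NULL. Walk through each enrollment:
  - enrollment 1 (Dana): course_id=NULL, no match -> kept with NULL
  - enrollment 2 (Aaron): course_id=6 -> matches Databases
  - enrollment 3 (Julia): course_id=5 -> matches Discrete Math
  - enrollment 4 (Tina): course_id=1 -> matches Programming
  - enrollment 5 (George): course_id=3 -> matches Economics
  - enrollment 6 (Grace): course_id=6 -> matches Databases
  - enrollment 7 (Hank): course_id=3 -> matches Economics
  - enrollment 8 (Iris): course_id=5 -> matches Discrete Math
  - enrollment 9 (Nate): course_id=2 -> matches Networks
All 9 rows appear; 1 has NULL course.

SQL:
SELECT a.student, b.title AS course
FROM enrollments a
LEFT JOIN courses b ON a.course_id = b.id

Result:
student | course       
--------+--------------
Dana    | NULL         
Aaron   | Databases    
Julia   | Discrete Math
Tina    | Programming  
George  | Economics    
Grace   | Databases    
Hank    | Economics    
Iris    | Discrete Math
Nate    | Networks     


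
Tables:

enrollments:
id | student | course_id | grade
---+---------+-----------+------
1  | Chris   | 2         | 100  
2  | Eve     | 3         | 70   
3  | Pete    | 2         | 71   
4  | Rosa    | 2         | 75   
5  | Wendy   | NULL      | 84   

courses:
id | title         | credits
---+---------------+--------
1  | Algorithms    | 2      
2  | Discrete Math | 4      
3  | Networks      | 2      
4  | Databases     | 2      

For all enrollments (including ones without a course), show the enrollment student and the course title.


LEFT JOIN keeps every row from enrollments (the left table); where course_id has no match in courses, the course columns become NULL. Walk through each enrollment:
  - enrollment 1 (Chris): course_id=2 -> matches Discrete Math
  - enrollment 2 (Eve): course_id=3 -> matches Networks
  - enrollment 3 (Pete): course_id=2 -> matches Discrete Math
  - enrollment 4 (Rosa): course_id=2 -> matches Discrete Math
  - enrollment 5 (Wendy): course_id=NULL, no match -> kept with NULL
All 5 rows appear; 1 has NULL course.

SQL:
SELECT a.student, b.title AS course
FROM enrollments a
LEFT JOIN courses b ON a.course_id = b.id

Result:
student | course       
--------+--------------
Chris   | Discrete Math
Eve     | Networks     
Pete    | Discrete Math
Rosa    | Discrete Math
Wendy   | NULL         


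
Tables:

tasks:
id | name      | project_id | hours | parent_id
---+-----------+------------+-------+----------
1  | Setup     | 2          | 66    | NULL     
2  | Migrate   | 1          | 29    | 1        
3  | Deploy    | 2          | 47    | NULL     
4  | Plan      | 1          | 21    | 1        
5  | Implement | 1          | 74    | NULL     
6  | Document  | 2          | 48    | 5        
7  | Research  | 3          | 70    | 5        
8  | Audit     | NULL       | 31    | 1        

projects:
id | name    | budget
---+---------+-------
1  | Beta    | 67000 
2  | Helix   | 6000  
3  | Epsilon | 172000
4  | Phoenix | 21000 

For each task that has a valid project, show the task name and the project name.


INNER JOIN keeps only tasks rows whose project_id matches an id in projects. Walk through each task:
  - task 1 (Setup): project_id=2 -> matches Helix
  - task 2 (Migrate): project_id=1 -> matches Beta
  - task 3 (Deploy): project_id=2 -> matches Helix
  - task 4 (Plan): project_id=1 -> matches Beta
  - task 5 (Implement): project_id=1 -> matches Beta
  - task 6 (Document): project_id=2 -> matches Helix
  - task 7 (Research): project_id=3 -> matches Epsilon
  - task 8 (Audit): project_id=NULL, no match -> dropped
So 1 of 8 rows is dropped.

SQL:
SELECT a.name, b.name AS project
FROM tasks a
INNER JOIN projects b ON a.project_id = b.id

Result:
name      | project
----------+--------
Setup     | Helix  
Migrate   | Beta   
Deploy    | Helix  
Plan      | Beta   
Implement | Beta   
Document  | Helix  
Research  | Epsilon


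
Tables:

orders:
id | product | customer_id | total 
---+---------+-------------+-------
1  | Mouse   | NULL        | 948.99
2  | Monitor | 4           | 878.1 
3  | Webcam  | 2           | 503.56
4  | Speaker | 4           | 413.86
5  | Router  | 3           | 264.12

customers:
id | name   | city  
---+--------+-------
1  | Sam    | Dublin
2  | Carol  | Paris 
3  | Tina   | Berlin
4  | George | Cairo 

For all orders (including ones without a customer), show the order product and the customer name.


LEFT JOIN keeps every row from orders (the left table); where customer_id has no match in customers, the customer columns become NULL. Walk through each order:
  - order 1 (Mouse): customer_id=NULL, no match -> kept with NULL
  - order 2 (Monitor): customer_id=4 -> matches George
  - order 3 (Webcam): customer_id=2 -> matches Carol
  - order 4 (Speaker): customer_id=4 -> matches George
  - order 5 (Router): customer_id=3 -> matches Tina
All 5 rows appear; 1 has NULL customer.

SQL:
SELECT a.product, b.name AS customer
FROM orders a
LEFT JOIN customers b ON a.customer_id = b.id

Result:
product | customer
--------+---------
Mouse   | NULL    
Monitor | George  
Webcam  | Carol   
Speaker | George  
Router  | Tina    


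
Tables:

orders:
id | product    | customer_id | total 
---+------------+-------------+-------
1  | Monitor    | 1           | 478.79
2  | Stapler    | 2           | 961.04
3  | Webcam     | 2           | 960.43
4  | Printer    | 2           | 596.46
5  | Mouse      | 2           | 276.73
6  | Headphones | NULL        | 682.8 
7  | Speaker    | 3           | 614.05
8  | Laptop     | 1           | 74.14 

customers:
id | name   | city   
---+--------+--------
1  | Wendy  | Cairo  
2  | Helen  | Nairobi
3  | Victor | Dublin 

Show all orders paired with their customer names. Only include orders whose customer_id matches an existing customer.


INNER JOIN keeps only orders rows whose customer_id matches an id in customers. Walk through each order:
  - order 1 (Monitor): customer_id=1 -> matches Wendy
  - order 2 (Stapler): customer_id=2 -> matches Helen
  - order 3 (Webcam): customer_id=2 -> matches Helen
  - order 4 (Printer): customer_id=2 -> matches Helen
  - order 5 (Mouse): customer_id=2 -> matches Helen
  - order 6 (Headphones): customer_id=NULL, no match -> dropped
  - order 7 (Speaker): customer_id=3 -> matches Victor
  - order 8 (Laptop): customer_id=1 -> matches Wendy
So 1 of 8 rows is dropped.

SQL:
SELECT a.product, b.name AS customer
FROM orders a
INNER JOIN customers b ON a.customer_id = b.id

Result:
product | customer
--------+---------
Monitor | Wendy   
Stapler | Helen   
Webcam  | Helen   
Printer | Helen   
Mouse   | Helen   
Speaker | Victor  
Laptop  | Wendy   


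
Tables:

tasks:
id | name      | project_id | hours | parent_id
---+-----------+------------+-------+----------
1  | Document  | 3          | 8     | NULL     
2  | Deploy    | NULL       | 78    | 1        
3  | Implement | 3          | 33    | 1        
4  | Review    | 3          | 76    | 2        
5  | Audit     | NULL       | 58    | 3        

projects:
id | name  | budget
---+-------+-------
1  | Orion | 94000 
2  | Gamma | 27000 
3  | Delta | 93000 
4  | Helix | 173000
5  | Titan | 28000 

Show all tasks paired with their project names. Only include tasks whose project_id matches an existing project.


INNER JOIN keeps only tasks rows whose project_id matches an id in projects. Walk through each task:
  - task 1 (Document): project_id=3 -> matches Delta
  - task 2 (Deploy): project_id=NULL, no match -> dropped
  - task 3 (Implement): project_id=3 -> matches Delta
  - task 4 (Review): project_id=3 -> matches Delta
  - task 5 (Audit): project_id=NULL, no match -> dropped
So 2 of 5 rows are dropped.

SQL:
SELECT a.name, b.name AS project
FROM tasks a
INNER JOIN projects b ON a.project_id = b.id

Result:
name      | project
----------+--------
Document  | Delta  
Implement | Delta  
Review    | Delta  


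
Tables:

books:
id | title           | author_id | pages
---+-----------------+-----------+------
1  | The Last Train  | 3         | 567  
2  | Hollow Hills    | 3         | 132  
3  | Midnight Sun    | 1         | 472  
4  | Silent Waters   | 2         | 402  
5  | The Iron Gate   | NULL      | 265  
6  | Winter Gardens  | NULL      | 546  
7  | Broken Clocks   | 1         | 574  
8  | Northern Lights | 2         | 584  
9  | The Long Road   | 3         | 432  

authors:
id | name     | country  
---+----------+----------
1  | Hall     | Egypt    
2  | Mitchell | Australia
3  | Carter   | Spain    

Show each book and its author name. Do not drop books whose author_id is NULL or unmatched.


LEFT JOIN keeps every row from books (the left table); where author_id has no match in authors, the author columns become NULL. Walk through each book:
  - book 1 (The Last Train): author_id=3 -> matches Carter
  - book 2 (Hollow Hills): author_id=3 -> matches Carter
  - book 3 (Midnight Sun): author_id=1 -> matches Hall
  - book 4 (Silent Waters): author_id=2 -> matches Mitchell
  - book 5 (The Iron Gate): author_id=NULL, no match -> kept with NULL
  - book 6 (Winter Gardens): author_id=NULL, no match -> kept with NULL
  - book 7 (Broken Clocks): author_id=1 -> matches Hall
  - book 8 (Northern Lights): author_id=2 -> matches Mitchell
  - book 9 (The Long Road): author_id=3 -> matches Carter
All 9 rows appear; 2 have NULL author.

SQL:
SELECT a.title, b.name AS author
FROM books a
LEFT JOIN authors b ON a.author_id = b.id

Result:
title           | author  
----------------+---------
The Last Train  | Carter  
Hollow Hills    | Carter  
Midnight Sun    | Hall    
Silent Waters   | Mitchell
The Iron Gate   | NULL    
Winter Gardens  | NULL    
Broken Clocks   | Hall    
Northern Lights | Mitchell
The Long Road   | Carter  


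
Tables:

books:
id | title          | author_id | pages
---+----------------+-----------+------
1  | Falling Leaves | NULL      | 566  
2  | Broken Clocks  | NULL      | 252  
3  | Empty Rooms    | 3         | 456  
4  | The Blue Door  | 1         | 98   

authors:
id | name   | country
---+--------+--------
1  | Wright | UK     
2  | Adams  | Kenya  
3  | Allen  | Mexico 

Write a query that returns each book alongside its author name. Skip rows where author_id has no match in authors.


INNER JOIN keeps only books rows whose author_id matches an id in authors. Walk through each book:
  - book 1 (Falling Leaves): author_id=NULL, no match -> dropped
  - book 2 (Broken Clocks): author_id=NULL, no match -> dropped
  - book 3 (Empty Rooms): author_id=3 -> matches Allen
  - book 4 (The Blue Door): author_id=1 -> matches Wright
So 2 of 4 rows are dropped.

SQL:
SELECT a.title, b.name AS author
FROM books a
INNER JOIN authors b ON a.author_id = b.id

Result:
title         | author
--------------+-------
Empty Rooms   | Allen 
The Blue Door | Wright


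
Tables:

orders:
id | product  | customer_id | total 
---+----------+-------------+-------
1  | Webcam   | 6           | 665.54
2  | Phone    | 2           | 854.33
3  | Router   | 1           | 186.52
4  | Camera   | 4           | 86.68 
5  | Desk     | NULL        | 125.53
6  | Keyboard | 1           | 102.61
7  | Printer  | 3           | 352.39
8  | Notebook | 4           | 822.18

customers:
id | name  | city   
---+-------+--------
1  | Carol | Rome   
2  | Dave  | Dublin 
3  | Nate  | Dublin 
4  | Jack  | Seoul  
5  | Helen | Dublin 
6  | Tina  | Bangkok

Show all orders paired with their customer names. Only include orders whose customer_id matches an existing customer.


INNER JOIN keeps only orders rows whose customer_id matches an id in customers. Walk through each order:
  - order 1 (Webcam): customer_id=6 -> matches Tina
  - order 2 (Phone): customer_id=2 -> matches Dave
  - order 3 (Router): customer_id=1 -> matches Carol
  - order 4 (Camera): customer_id=4 -> matches Jack
  - order 5 (Desk): customer_id=NULL, no match -> dropped
  - order 6 (Keyboard): customer_id=1 -> matches Carol
  - order 7 (Printer): customer_id=3 -> matches Nate
  - order 8 (Notebook): customer_id=4 -> matches Jack
So 1 of 8 rows is dropped.

SQL:
SELECT a.product, b.name AS customer
FROM orders a
INNER JOIN customers b ON a.customer_id = b.id

Result:
product  | customer
---------+---------
Webcam   | Tina    
Phone    | Dave    
Router   | Carol   
Camera   | Jack    
Keyboard | Carol   
Printer  | Nate    
Notebook | Jack    


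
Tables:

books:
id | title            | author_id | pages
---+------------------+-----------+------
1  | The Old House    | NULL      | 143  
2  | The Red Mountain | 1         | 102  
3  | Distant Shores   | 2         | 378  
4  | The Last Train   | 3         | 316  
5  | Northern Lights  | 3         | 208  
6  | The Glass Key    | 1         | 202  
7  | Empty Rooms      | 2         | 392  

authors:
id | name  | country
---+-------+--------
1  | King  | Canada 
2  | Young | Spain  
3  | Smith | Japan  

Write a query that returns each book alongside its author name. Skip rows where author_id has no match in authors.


INNER JOIN keeps only books rows whose author_id matches an id in authors. Walk through each book:
  - book 1 (The Old House): author_id=NULL, no match -> dropped
  - book 2 (The Red Mountain): author_id=1 -> matches King
  - book 3 (Distant Shores): author_id=2 -> matches Young
  - book 4 (The Last Train): author_id=3 -> matches Smith
  - book 5 (Northern Lights): author_id=3 -> matches Smith
  - book 6 (The Glass Key): author_id=1 -> matches King
  - book 7 (Empty Rooms): author_id=2 -> matches Young
So 1 of 7 rows is dropped.

SQL:
SELECT a.title, b.name AS author
FROM books a
INNER JOIN authors b ON a.author_id = b.id

Result:
title            | author
-----------------+-------
The Red Mountain | King  
Distant Shores   | Young 
The Last Train   | Smith 
Northern Lights  | Smith 
The Glass Key    | King  
Empty Rooms      | Young 


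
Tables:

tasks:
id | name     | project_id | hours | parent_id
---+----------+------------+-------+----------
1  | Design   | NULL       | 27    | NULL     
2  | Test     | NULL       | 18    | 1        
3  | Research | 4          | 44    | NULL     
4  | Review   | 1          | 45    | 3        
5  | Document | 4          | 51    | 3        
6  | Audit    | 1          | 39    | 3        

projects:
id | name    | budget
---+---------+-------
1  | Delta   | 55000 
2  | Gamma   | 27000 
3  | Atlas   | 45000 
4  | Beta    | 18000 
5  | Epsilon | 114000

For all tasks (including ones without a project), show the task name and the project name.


LEFT JOIN keeps every row from tasks (the left table); where project_id has no match in projects, the project columns become NULL. Walk through each task:
  - task 1 (Design): project_id=NULL, no match -> kept with NULL
  - task 2 (Test): project_id=NULL, no match -> kept with NULL
  - task 3 (Research): project_id=4 -> matches Beta
  - task 4 (Review): project_id=1 -> matches Delta
  - task 5 (Document): project_id=4 -> matches Beta
  - task 6 (Audit): project_id=1 -> matches Delta
All 6 rows appear; 2 have NULL project.

SQL:
SELECT a.name, b.name AS project
FROM tasks a
LEFT JOIN projects b ON a.project_id = b.id

Result:
name     | project
---------+--------
Design   | NULL   
Test     | NULL   
Research | Beta   
Review   | Delta  
Document | Beta   
Audit    | Delta  


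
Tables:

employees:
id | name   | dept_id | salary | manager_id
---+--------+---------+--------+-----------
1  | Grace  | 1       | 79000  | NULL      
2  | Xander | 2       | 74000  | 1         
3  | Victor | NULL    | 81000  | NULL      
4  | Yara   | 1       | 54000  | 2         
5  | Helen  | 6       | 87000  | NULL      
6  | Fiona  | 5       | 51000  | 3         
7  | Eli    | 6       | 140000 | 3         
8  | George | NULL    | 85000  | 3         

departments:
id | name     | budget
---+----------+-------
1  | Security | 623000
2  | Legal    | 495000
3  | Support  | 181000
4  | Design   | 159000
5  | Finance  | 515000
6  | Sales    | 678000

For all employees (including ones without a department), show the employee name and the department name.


LEFT JOIN keeps every row from employees (the left table); where dept_id has no match in departments, the department columns become NULL. Walk through each employee:
  - employee 1 (Grace): dept_id=1 -> matches Security
  - employee 2 (Xander): dept_id=2 -> matches Legal
  - employee 3 (Victor): dept_id=NULL, no match -> kept with NULL
  - employee 4 (Yara): dept_id=1 -> matches Security
  - employee 5 (Helen): dept_id=6 -> matches Sales
  - employee 6 (Fiona): dept_id=5 -> matches Finance
  - employee 7 (Eli): dept_id=6 -> matches Sales
  - employee 8 (George): dept_id=NULL, no match -> kept with NULL
All 8 rows appear; 2 have NULL department.

SQL:
SELECT a.name, b.name AS department
FROM employees a
LEFT JOIN departments b ON a.dept_id = b.id

Result:
name   | department
-------+-----------
Grace  | Security  
Xander | Legal     
Victor | NULL      
Yara   | Security  
Helen  | Sales     
Fiona  | Finance   
Eli    | Sales     
George | NULL      


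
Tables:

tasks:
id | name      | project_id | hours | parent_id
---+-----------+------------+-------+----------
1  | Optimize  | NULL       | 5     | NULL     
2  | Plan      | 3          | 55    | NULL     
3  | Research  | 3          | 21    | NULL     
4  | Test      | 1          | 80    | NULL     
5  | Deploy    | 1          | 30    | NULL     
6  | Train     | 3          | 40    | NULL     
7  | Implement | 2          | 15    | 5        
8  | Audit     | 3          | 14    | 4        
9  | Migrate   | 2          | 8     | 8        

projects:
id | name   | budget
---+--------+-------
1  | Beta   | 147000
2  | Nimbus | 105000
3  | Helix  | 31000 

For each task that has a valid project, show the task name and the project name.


INNER JOIN keeps only tasks rows whose project_id matches an id in projects. Walk through each task:
  - task 1 (Optimize): project_id=NULL, no match -> dropped
  - task 2 (Plan): project_id=3 -> matches Helix
  - task 3 (Research): project_id=3 -> matches Helix
  - task 4 (Test): project_id=1 -> matches Beta
  - task 5 (Deploy): project_id=1 -> matches Beta
  - task 6 (Train): project_id=3 -> matches Helix
  - task 7 (Implement): project_id=2 -> matches Nimbus
  - task 8 (Audit): project_id=3 -> matches Helix
  - task 9 (Migrate): project_id=2 -> matches Nimbus
So 1 of 9 rows is dropped.

SQL:
SELECT a.name, b.name AS project
FROM tasks a
INNER JOIN projects b ON a.project_id = b.id

Result:
name      | project
----------+--------
Plan      | Helix  
Research  | Helix  
Test      | Beta   
Deploy    | Beta   
Train     | Helix  
Implement | Nimbus 
Audit     | Helix  
Migrate   | Nimbus 


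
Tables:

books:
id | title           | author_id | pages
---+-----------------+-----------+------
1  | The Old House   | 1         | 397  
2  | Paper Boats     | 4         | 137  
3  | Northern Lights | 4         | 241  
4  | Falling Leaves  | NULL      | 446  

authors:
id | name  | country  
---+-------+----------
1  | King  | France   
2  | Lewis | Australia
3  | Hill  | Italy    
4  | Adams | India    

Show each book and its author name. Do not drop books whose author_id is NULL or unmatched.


LEFT JOIN keeps every row from books (the left table); where author_id has no match in authors, the author columns become NULL. Walk through each book:
  - book 1 (The Old House): author_id=1 -> matches King
  - book 2 (Paper Boats): author_id=4 -> matches Adams
  - book 3 (Northern Lights): author_id=4 -> matches Adams
  - book 4 (Falling Leaves): author_id=NULL, no match -> kept with NULL
All 4 rows appear; 1 has NULL author.

SQL:
SELECT a.title, b.name AS author
FROM books a
LEFT JOIN authors b ON a.author_id = b.id

Result:
title           | author
----------------+-------
The Old House   | King  
Paper Boats     | Adams 
Northern Lights | Adams 
Falling Leaves  | NULL  


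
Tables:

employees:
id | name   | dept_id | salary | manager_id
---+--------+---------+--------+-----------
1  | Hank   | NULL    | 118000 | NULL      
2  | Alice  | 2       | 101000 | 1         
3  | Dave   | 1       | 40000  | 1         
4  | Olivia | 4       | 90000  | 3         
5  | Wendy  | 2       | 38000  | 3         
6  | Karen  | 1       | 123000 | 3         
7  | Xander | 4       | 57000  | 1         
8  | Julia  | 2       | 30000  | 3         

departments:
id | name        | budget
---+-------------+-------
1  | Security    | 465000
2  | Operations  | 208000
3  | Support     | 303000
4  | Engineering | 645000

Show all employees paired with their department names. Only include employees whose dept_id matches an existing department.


INNER JOIN keeps only employees rows whose dept_id matches an id in departments. Walk through each employee:
  - employee 1 (Hank): dept_id=NULL, no match -> dropped
  - employee 2 (Alice): dept_id=2 -> matches Operations
  - employee 3 (Dave): dept_id=1 -> matches Security
  - employee 4 (Olivia): dept_id=4 -> matches Engineering
  - employee 5 (Wendy): dept_id=2 -> matches Operations
  - employee 6 (Karen): dept_id=1 -> matches Security
  - employee 7 (Xander): dept_id=4 -> matches Engineering
  - employee 8 (Julia): dept_id=2 -> matches Operations
So 1 of 8 rows is dropped.

SQL:
SELECT a.name, b.name AS department
FROM employees a
INNER JOIN departments b ON a.dept_id = b.id

Result:
name   | department 
-------+------------
Alice  | Operations 
Dave   | Security   
Olivia | Engineering
Wendy  | Operations 
Karen  | Security   
Xander | Engineering
Julia  | Operations 


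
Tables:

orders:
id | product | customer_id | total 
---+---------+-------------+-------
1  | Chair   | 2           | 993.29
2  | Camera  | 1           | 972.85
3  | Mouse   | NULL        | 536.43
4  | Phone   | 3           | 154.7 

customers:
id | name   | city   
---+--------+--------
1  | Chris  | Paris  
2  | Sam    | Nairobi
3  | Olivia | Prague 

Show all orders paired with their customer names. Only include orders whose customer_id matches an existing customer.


INNER JOIN keeps only orders rows whose customer_id matches an id in customers. Walk through each order:
  - order 1 (Chair): customer_id=2 -> matches Sam
  - order 2 (Camera): customer_id=1 -> matches Chris
  - order 3 (Mouse): customer_id=NULL, no match -> dropped
  - order 4 (Phone): customer_id=3 -> matches Olivia
So 1 of 4 rows is dropped.

SQL:
SELECT a.product, b.name AS customer
FROM orders a
INNER JOIN customers b ON a.customer_id = b.id

Result:
product | customer
--------+---------
Chair   | Sam     
Camera  | Chris   
Phone   | Olivia  


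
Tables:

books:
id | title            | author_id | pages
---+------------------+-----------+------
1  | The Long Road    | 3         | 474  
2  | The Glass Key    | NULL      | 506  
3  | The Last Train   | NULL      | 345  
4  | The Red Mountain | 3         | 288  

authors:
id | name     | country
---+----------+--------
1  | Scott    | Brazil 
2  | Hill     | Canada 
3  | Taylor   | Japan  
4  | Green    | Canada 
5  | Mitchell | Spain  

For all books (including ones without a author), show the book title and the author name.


LEFT JOIN keeps every row from books (the left table); where author_id has no match in authors, the author columns become NULL. Walk through each book:
  - book 1 (The Long Road): author_id=3 -> matches Taylor
  - book 2 (The Glass Key): author_id=NULL, no match -> kept with NULL
  - book 3 (The Last Train): author_id=NULL, no match -> kept with NULL
  - book 4 (The Red Mountain): author_id=3 -> matches Taylor
All 4 rows appear; 2 have NULL author.

SQL:
SELECT a.title, b.name AS author
FROM books a
LEFT JOIN authors b ON a.author_id = b.id

Result:
title            | author
-----------------+-------
The Long Road    | Taylor
The Glass Key    | NULL  
The Last Train   | NULL  
The Red Mountain | Taylor


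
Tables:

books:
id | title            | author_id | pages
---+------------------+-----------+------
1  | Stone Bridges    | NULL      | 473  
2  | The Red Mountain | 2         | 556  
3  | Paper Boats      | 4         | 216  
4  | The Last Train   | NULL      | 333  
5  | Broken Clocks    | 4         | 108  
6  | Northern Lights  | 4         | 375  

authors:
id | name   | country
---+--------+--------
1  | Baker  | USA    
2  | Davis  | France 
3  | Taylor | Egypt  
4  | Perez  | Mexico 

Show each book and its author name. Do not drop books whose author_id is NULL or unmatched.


LEFT JOIN keeps every row from books (the left table); where author_id has no match in authors, the author columns become NULL. Walk through each book:
  - book 1 (Stone Bridges): author_id=NULL, no match -> kept with NULL
  - book 2 (The Red Mountain): author_id=2 -> matches Davis
  - book 3 (Paper Boats): author_id=4 -> matches Perez
  - book 4 (The Last Train): author_id=NULL, no match -> kept with NULL
  - book 5 (Broken Clocks): author_id=4 -> matches Perez
  - book 6 (Northern Lights): author_id=4 -> matches Perez
All 6 rows appear; 2 have NULL author.

SQL:
SELECT a.title, b.name AS author
FROM books a
LEFT JOIN authors b ON a.author_id = b.id

Result:
title            | author
-----------------+-------
Stone Bridges    | NULL  
The Red Mountain | Davis 
Paper Boats      | Perez 
The Last Train   | NULL  
Broken Clocks    | Perez 
Northern Lights  | Perez 


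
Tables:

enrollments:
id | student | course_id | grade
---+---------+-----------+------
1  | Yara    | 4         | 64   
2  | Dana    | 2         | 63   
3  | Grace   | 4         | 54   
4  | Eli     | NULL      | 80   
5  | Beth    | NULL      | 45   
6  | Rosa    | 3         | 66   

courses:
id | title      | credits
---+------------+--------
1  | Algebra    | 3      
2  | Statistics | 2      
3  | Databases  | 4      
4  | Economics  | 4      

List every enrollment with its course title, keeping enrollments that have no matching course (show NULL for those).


LEFT JOIN keeps every row from enrollments (the left table); where course_id has no match in courses, the course columns become NULL. Walk through each enrollment:
  - enrollment 1 (Yara): course_id=4 -> matches Economics
  - enrollment 2 (Dana): course_id=2 -> matches Statistics
  - enrollment 3 (Grace): course_id=4 -> matches Economics
  - enrollment 4 (Eli): course_id=NULL, no match -> kept with NULL
  - enrollment 5 (Beth): course_id=NULL, no match -> kept with NULL
  - enrollment 6 (Rosa): course_id=3 -> matches Databases
All 6 rows appear; 2 have NULL course.

SQL:
SELECT a.student, b.title AS course
FROM enrollments a
LEFT JOIN courses b ON a.course_id = b.id

Result:
student | course    
--------+-----------
Yara    | Economics 
Dana    | Statistics
Grace   | Economics 
Eli     | NULL      
Beth    | NULL      
Rosa    | Databases 


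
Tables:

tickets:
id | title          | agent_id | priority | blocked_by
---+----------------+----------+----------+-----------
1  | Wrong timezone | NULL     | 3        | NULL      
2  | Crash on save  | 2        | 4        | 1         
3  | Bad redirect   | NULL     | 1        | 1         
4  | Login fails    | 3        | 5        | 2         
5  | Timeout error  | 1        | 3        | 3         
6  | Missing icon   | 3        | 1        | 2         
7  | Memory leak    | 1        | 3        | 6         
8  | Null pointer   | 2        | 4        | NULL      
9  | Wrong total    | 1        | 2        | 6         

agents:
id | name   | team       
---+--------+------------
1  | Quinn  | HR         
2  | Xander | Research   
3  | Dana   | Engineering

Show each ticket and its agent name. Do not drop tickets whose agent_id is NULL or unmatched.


LEFT JOIN keeps every row from tickets (the left table); where agent_id has no match in agents, the agent columns become NULL. Walk through each ticket:
  - ticket 1 (Wrong timezone): agent_id=NULL, no match -> kept with NULL
  - ticket 2 (Crash on save): agent_id=2 -> matches Xander
  - ticket 3 (Bad redirect): agent_id=NULL, no match -> kept with NULL
  - ticket 4 (Login fails): agent_id=3 -> matches Dana
  - ticket 5 (Timeout error): agent_id=1 -> matches Quinn
  - ticket 6 (Missing icon): agent_id=3 -> matches Dana
  - ticket 7 (Memory leak): agent_id=1 -> matches Quinn
  - ticket 8 (Null pointer): agent_id=2 -> matches Xander
  - ticket 9 (Wrong total): agent_id=1 -> matches Quinn
All 9 rows appear; 2 have NULL agent.

SQL:
SELECT a.title, b.name AS agent
FROM tickets a
LEFT JOIN agents b ON a.agent_id = b.id

Result:
title          | agent 
---------------+-------
Wrong timezone | NULL  
Crash on save  | Xander
Bad redirect   | NULL  
Login fails    | Dana  
Timeout error  | Quinn 
Missing icon   | Dana  
Memory leak    | Quinn 
Null pointer   | Xander
Wrong total    | Quinn 
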